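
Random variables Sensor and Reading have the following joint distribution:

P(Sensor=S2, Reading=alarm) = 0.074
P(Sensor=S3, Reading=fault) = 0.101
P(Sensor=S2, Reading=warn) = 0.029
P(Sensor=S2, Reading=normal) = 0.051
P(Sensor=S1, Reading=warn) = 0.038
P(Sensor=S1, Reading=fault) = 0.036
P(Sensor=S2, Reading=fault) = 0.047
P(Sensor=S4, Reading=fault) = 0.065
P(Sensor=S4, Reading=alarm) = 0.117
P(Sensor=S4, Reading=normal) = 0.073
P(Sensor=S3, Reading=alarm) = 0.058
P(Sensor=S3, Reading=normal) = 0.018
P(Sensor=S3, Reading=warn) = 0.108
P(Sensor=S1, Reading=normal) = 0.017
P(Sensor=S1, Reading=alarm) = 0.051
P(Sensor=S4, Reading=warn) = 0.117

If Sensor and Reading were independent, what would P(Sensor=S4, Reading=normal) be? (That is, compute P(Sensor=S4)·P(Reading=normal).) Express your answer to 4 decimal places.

0.0591

P(Sensor=S4) = 0.073 + 0.117 + 0.117 + 0.065 = 0.372.
P(Reading=normal) = 0.017 + 0.051 + 0.018 + 0.073 = 0.159.
Product: 0.372 × 0.159 = 0.0591.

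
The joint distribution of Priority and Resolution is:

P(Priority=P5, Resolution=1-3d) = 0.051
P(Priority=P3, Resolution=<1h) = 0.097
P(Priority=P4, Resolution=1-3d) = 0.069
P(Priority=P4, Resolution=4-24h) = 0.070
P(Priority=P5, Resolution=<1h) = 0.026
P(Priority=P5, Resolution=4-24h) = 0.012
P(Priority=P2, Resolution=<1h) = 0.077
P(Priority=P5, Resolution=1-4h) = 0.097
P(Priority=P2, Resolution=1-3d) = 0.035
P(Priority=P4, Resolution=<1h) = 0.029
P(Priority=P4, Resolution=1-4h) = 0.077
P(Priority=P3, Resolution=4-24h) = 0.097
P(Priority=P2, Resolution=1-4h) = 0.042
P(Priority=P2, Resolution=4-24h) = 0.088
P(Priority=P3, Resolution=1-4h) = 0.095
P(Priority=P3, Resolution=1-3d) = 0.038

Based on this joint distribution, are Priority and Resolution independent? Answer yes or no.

P(Priority=P5) = 0.186 and P(Resolution=1-4h) = 0.311, so their product is 0.05785, but P(Priority=P5, Resolution=1-4h) = 0.097. Since these differ, Priority and Resolution are not independent.

no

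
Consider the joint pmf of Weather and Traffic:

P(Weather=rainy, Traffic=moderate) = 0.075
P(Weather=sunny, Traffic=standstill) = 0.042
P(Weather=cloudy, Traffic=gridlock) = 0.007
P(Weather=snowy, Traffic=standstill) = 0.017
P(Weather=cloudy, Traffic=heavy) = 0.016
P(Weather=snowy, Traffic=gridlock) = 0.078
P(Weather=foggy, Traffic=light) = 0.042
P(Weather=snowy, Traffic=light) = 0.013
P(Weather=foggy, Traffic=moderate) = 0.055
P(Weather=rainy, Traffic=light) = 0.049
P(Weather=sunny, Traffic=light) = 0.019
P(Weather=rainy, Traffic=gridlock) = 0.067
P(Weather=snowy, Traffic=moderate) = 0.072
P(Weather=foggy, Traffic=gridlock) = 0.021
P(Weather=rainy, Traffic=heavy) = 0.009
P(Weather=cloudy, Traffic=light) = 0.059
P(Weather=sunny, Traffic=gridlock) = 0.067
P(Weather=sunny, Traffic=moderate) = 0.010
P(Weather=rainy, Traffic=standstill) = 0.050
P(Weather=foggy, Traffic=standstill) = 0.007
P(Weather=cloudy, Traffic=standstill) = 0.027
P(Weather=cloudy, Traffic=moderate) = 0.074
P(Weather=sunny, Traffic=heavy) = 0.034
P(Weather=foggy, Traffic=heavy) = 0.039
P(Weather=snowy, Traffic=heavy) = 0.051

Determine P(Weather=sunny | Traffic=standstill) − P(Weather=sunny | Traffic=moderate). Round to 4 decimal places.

P(Traffic=standstill) = 0.042 + 0.027 + 0.050 + 0.017 + 0.007 = 0.143; P(Weather=sunny | Traffic=standstill) = 0.042/0.143 = 0.29371.
P(Traffic=moderate) = 0.010 + 0.074 + 0.075 + 0.072 + 0.055 = 0.286; P(Weather=sunny | Traffic=moderate) = 0.010/0.286 = 0.03497.
Difference = 0.2587.

0.2587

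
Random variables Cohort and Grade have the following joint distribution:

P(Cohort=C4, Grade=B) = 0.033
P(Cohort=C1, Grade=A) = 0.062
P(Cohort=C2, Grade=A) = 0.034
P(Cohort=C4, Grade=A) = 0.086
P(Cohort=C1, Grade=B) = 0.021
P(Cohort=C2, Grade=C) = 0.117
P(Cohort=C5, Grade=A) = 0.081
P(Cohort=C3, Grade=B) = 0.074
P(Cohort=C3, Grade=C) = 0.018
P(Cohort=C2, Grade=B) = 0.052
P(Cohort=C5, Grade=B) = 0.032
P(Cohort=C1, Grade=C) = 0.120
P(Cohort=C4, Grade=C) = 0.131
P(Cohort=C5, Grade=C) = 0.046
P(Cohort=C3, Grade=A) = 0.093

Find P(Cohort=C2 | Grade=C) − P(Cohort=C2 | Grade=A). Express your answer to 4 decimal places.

0.1753

P(Grade=C) = 0.120 + 0.117 + 0.018 + 0.131 + 0.046 = 0.432; P(Cohort=C2 | Grade=C) = 0.117/0.432 = 0.27083.
P(Grade=A) = 0.062 + 0.034 + 0.093 + 0.086 + 0.081 = 0.356; P(Cohort=C2 | Grade=A) = 0.034/0.356 = 0.09551.
Difference = 0.1753.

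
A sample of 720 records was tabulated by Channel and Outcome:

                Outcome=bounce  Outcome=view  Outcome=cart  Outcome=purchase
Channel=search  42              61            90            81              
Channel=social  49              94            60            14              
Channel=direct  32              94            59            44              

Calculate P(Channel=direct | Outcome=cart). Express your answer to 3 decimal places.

Total with Outcome=cart: 90 + 60 + 59 = 209.
P(Channel=direct | Outcome=cart) = 59/209 = 0.282.

0.282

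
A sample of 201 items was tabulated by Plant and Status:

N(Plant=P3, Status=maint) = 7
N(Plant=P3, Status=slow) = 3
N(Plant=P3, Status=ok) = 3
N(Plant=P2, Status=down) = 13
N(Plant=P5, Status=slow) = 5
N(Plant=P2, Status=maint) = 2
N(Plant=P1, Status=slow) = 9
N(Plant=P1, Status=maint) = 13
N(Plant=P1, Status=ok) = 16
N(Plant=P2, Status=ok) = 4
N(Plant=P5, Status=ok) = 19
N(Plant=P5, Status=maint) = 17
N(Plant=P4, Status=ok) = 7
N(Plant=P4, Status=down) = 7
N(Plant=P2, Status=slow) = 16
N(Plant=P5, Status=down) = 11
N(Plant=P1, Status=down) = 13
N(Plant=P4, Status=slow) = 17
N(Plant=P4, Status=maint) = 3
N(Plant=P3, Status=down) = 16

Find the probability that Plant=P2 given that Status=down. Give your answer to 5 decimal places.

Total with Status=down: 13 + 13 + 16 + 7 + 11 = 60.
P(Plant=P2 | Status=down) = 13/60 = 0.21667.

0.21667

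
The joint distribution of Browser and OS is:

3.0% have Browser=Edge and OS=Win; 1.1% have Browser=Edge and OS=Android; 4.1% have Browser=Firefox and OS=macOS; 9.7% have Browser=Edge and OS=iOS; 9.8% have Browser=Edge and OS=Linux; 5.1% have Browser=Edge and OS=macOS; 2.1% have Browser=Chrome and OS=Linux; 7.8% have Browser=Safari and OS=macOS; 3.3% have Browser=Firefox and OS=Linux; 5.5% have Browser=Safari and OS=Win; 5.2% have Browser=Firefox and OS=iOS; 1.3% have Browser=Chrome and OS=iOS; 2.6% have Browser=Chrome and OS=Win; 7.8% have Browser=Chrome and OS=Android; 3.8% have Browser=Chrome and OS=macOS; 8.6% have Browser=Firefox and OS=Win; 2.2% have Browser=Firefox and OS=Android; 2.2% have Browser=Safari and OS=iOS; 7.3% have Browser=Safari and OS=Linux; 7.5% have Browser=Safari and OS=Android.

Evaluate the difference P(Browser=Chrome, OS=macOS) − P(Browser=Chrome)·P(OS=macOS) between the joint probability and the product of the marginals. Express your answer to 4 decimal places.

0.0014

P(Browser=Chrome) = 0.026 + 0.038 + 0.021 + 0.013 + 0.078 = 0.176.
P(OS=macOS) = 0.038 + 0.041 + 0.078 + 0.051 = 0.208.
P(Browser=Chrome, OS=macOS) − P(Browser=Chrome)P(OS=macOS) = 0.038 − 0.176×0.208 = 0.0014.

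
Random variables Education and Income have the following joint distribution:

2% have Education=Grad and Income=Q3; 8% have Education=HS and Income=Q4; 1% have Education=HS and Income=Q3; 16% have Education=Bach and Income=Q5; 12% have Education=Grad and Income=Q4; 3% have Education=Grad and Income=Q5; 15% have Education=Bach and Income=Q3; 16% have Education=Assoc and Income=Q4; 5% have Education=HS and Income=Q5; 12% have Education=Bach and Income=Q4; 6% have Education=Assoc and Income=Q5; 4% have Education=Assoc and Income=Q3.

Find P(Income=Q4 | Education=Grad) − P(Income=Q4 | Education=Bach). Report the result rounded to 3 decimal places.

P(Education=Grad) = 0.02 + 0.12 + 0.03 = 0.17; P(Income=Q4 | Education=Grad) = 0.12/0.17 = 0.7059.
P(Education=Bach) = 0.15 + 0.12 + 0.16 = 0.43; P(Income=Q4 | Education=Bach) = 0.12/0.43 = 0.2791.
Difference = 0.427.

0.427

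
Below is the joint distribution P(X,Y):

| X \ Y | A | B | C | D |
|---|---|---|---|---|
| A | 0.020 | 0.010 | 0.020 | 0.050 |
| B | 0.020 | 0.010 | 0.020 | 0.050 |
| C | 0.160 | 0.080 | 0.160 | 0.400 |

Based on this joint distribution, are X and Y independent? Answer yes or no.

Every cell satisfies P(X,Y) = P(X)·P(Y). For instance P(X=B) = 0.100, P(Y=B) = 0.100, and 0.100×0.100 = 0.010 matches the joint entry. So X and Y are independent.

yes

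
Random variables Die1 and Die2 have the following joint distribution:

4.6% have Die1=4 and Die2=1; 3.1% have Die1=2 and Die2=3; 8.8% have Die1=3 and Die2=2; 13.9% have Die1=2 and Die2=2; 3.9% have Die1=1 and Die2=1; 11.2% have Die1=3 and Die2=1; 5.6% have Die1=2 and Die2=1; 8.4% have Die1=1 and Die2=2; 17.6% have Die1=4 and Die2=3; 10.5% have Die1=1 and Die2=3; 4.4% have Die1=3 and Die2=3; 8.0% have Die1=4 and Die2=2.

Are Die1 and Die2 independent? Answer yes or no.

P(Die1=4) = 0.302 and P(Die2=3) = 0.356, so their product is 0.10751, but P(Die1=4, Die2=3) = 0.176. Since these differ, Die1 and Die2 are not independent.

no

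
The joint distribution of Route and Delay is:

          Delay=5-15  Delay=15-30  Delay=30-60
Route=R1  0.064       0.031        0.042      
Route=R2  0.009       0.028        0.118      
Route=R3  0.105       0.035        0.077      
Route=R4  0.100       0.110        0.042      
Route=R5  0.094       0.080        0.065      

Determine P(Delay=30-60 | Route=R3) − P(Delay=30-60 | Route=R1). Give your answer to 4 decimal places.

0.0483

P(Route=R3) = 0.105 + 0.035 + 0.077 = 0.217; P(Delay=30-60 | Route=R3) = 0.077/0.217 = 0.35484.
P(Route=R1) = 0.064 + 0.031 + 0.042 = 0.137; P(Delay=30-60 | Route=R1) = 0.042/0.137 = 0.30657.
Difference = 0.0483.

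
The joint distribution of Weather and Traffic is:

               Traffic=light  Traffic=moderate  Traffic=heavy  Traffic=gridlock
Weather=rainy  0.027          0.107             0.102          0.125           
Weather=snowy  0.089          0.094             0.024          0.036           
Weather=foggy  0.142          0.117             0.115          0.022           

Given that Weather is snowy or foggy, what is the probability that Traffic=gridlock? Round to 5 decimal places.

P(Weather=snowy) = 0.089 + 0.094 + 0.024 + 0.036 = 0.243.
P(Weather=foggy) = 0.142 + 0.117 + 0.115 + 0.022 = 0.396.
P(Weather ∈ {snowy, foggy}) = 0.243 + 0.396 = 0.639; P(Traffic=gridlock, Weather ∈ {snowy, foggy}) = 0.036 + 0.022 = 0.058.
P(Traffic=gridlock | Weather ∈ {snowy, foggy}) = 0.058/0.639 = 0.09077.

0.09077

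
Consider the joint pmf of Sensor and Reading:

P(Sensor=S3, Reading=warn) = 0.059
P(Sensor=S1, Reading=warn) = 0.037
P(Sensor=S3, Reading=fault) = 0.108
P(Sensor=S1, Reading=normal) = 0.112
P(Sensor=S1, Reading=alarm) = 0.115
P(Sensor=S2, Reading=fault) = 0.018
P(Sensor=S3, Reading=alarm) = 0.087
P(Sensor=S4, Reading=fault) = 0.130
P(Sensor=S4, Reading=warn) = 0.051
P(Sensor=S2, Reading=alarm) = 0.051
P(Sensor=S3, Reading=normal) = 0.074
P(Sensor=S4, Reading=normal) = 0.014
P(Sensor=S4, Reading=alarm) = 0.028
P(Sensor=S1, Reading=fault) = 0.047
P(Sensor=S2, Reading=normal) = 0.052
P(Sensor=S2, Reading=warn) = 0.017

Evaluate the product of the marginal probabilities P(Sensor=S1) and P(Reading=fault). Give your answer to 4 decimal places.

P(Sensor=S1) = 0.112 + 0.037 + 0.115 + 0.047 = 0.311.
P(Reading=fault) = 0.047 + 0.018 + 0.108 + 0.130 = 0.303.
Product: 0.311 × 0.303 = 0.0942.

0.0942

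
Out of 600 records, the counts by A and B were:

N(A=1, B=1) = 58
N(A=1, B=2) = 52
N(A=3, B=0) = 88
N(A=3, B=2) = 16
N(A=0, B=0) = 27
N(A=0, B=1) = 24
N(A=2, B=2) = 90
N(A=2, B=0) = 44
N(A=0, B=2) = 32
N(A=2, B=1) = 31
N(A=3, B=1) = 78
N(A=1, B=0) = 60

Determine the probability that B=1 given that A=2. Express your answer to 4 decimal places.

Total with A=2: 44 + 31 + 90 = 165.
P(B=1 | A=2) = 31/165 = 0.1879.

0.1879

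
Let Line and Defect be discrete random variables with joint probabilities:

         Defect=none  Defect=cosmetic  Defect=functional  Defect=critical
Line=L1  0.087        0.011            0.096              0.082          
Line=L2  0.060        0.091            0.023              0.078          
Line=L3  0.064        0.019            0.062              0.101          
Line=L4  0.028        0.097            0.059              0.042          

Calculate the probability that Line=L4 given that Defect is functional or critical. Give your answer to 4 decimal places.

0.1860

P(Defect=functional) = 0.096 + 0.023 + 0.062 + 0.059 = 0.240.
P(Defect=critical) = 0.082 + 0.078 + 0.101 + 0.042 = 0.303.
P(Defect ∈ {functional, critical}) = 0.240 + 0.303 = 0.543; P(Line=L4, Defect ∈ {functional, critical}) = 0.059 + 0.042 = 0.101.
P(Line=L4 | Defect ∈ {functional, critical}) = 0.101/0.543 = 0.1860.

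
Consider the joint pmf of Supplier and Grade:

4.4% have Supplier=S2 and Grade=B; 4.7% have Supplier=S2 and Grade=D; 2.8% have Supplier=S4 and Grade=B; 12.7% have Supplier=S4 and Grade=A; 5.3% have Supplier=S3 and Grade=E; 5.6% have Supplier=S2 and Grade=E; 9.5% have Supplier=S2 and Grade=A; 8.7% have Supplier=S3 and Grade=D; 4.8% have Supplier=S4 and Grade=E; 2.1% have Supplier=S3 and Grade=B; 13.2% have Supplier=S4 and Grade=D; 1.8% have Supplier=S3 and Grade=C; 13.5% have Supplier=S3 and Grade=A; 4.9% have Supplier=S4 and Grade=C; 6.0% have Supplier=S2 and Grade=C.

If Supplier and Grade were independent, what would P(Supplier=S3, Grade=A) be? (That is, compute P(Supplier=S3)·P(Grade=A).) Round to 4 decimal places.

0.1121

P(Supplier=S3) = 0.135 + 0.021 + 0.018 + 0.087 + 0.053 = 0.314.
P(Grade=A) = 0.095 + 0.135 + 0.127 = 0.357.
Product: 0.314 × 0.357 = 0.1121.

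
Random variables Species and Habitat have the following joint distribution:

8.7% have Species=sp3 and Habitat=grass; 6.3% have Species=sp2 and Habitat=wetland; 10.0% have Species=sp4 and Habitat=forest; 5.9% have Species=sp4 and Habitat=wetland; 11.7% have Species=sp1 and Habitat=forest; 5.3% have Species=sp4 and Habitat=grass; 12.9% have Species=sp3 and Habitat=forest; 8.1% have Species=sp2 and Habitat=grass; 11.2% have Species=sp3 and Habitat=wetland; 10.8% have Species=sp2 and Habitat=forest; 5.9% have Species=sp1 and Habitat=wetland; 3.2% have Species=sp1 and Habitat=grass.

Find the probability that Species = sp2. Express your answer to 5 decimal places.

P(Species=sp2) = 0.108 + 0.081 + 0.063 = 0.252.

0.25200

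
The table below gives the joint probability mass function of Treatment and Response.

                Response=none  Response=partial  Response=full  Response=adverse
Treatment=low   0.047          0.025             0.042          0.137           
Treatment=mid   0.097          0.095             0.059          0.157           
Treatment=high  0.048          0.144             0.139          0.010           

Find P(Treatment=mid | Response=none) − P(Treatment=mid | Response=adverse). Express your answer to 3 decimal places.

-0.011

P(Response=none) = 0.047 + 0.097 + 0.048 = 0.192; P(Treatment=mid | Response=none) = 0.097/0.192 = 0.5052.
P(Response=adverse) = 0.137 + 0.157 + 0.010 = 0.304; P(Treatment=mid | Response=adverse) = 0.157/0.304 = 0.5164.
Difference = -0.011.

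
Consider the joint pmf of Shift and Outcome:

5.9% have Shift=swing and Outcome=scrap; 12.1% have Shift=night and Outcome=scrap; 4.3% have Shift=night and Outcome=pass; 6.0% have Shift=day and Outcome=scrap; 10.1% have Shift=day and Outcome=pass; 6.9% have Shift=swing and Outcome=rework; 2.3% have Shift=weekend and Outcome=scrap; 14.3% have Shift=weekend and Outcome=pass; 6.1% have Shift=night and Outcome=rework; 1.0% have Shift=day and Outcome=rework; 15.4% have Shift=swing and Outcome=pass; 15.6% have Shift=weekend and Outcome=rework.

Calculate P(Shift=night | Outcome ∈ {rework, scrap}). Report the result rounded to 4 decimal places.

0.3256

P(Outcome=rework) = 0.010 + 0.069 + 0.061 + 0.156 = 0.296.
P(Outcome=scrap) = 0.060 + 0.059 + 0.121 + 0.023 = 0.263.
P(Outcome ∈ {rework, scrap}) = 0.296 + 0.263 = 0.559; P(Shift=night, Outcome ∈ {rework, scrap}) = 0.061 + 0.121 = 0.182.
P(Shift=night | Outcome ∈ {rework, scrap}) = 0.182/0.559 = 0.3256.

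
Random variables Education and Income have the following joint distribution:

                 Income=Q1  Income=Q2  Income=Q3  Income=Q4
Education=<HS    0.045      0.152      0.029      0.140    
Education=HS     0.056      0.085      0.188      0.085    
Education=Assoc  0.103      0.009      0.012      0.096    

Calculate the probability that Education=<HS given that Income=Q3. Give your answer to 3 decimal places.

0.127

P(Income=Q3) = 0.029 + 0.188 + 0.012 = 0.229.
P(Education=<HS | Income=Q3) = 0.029/0.229 = 0.127.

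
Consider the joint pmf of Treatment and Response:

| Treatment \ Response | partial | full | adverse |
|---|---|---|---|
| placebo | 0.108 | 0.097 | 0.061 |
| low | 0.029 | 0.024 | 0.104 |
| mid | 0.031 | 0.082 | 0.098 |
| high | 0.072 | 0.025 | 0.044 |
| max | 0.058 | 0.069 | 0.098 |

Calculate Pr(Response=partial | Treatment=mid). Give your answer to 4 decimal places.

0.1469

P(Treatment=mid) = 0.031 + 0.082 + 0.098 = 0.211.
P(Response=partial | Treatment=mid) = 0.031/0.211 = 0.1469.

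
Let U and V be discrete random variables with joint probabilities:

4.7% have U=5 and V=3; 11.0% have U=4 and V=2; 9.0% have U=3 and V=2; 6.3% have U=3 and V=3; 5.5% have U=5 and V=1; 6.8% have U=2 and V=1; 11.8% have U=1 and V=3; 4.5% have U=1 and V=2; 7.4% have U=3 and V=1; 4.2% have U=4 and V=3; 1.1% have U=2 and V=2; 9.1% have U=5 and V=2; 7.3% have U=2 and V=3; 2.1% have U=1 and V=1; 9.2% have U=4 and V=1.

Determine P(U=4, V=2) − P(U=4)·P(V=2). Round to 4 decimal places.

0.0253

P(U=4) = 0.092 + 0.110 + 0.042 = 0.244.
P(V=2) = 0.045 + 0.011 + 0.090 + 0.110 + 0.091 = 0.347.
P(U=4, V=2) − P(U=4)P(V=2) = 0.110 − 0.244×0.347 = 0.0253.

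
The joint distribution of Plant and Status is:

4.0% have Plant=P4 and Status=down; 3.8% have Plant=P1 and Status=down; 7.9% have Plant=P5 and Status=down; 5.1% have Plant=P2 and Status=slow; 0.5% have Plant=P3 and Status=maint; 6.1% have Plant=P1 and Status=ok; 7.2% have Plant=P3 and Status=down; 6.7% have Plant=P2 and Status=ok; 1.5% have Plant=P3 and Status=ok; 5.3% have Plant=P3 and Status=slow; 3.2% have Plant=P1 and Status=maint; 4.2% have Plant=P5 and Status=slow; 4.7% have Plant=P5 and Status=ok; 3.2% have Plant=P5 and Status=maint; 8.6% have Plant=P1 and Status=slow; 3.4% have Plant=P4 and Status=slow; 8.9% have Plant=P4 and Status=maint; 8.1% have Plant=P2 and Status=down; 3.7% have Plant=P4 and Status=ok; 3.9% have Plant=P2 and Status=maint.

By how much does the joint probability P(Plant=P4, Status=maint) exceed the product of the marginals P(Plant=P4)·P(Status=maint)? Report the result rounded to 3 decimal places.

P(Plant=P4) = 0.037 + 0.034 + 0.040 + 0.089 = 0.200.
P(Status=maint) = 0.032 + 0.039 + 0.005 + 0.089 + 0.032 = 0.197.
P(Plant=P4, Status=maint) − P(Plant=P4)P(Status=maint) = 0.089 − 0.200×0.197 = 0.050.

0.050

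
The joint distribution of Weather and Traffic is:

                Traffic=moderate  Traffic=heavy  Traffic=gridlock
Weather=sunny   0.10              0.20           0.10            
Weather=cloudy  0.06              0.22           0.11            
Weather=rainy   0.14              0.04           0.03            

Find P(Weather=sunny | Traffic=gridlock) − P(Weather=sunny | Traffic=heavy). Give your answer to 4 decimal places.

P(Traffic=gridlock) = 0.10 + 0.11 + 0.03 = 0.24; P(Weather=sunny | Traffic=gridlock) = 0.10/0.24 = 0.41667.
P(Traffic=heavy) = 0.20 + 0.22 + 0.04 = 0.46; P(Weather=sunny | Traffic=heavy) = 0.20/0.46 = 0.43478.
Difference = -0.0181.

-0.0181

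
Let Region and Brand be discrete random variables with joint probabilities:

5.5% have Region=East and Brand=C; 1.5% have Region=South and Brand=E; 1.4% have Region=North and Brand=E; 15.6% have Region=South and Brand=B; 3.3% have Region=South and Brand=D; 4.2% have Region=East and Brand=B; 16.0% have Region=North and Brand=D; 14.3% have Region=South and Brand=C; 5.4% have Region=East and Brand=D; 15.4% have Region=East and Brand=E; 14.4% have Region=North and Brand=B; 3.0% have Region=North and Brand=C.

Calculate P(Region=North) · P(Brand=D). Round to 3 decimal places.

P(Region=North) = 0.144 + 0.030 + 0.160 + 0.014 = 0.348.
P(Brand=D) = 0.160 + 0.033 + 0.054 = 0.247.
Product: 0.348 × 0.247 = 0.086.

0.086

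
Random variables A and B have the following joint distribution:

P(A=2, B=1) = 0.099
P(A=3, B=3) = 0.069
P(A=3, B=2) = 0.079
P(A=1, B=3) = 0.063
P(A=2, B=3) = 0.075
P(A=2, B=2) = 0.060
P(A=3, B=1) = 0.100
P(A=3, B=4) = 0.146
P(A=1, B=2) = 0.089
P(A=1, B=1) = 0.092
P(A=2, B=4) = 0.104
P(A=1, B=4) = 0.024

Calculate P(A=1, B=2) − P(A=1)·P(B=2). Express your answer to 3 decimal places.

0.028

P(A=1) = 0.092 + 0.089 + 0.063 + 0.024 = 0.268.
P(B=2) = 0.089 + 0.060 + 0.079 = 0.228.
P(A=1, B=2) − P(A=1)P(B=2) = 0.089 − 0.268×0.228 = 0.028.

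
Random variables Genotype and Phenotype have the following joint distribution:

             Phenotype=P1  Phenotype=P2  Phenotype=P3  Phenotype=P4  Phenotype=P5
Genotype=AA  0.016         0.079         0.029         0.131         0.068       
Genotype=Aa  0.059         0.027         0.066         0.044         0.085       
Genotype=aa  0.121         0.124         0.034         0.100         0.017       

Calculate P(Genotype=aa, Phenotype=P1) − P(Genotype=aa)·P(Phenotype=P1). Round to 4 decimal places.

P(Genotype=aa) = 0.121 + 0.124 + 0.034 + 0.100 + 0.017 = 0.396.
P(Phenotype=P1) = 0.016 + 0.059 + 0.121 = 0.196.
P(Genotype=aa, Phenotype=P1) − P(Genotype=aa)P(Phenotype=P1) = 0.121 − 0.396×0.196 = 0.0434.

0.0434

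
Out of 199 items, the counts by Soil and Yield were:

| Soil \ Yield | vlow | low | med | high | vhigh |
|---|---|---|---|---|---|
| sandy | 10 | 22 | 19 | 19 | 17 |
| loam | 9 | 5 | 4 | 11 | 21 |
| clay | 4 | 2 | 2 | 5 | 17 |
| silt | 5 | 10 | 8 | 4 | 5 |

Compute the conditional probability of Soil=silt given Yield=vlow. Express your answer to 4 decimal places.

Total with Yield=vlow: 10 + 9 + 4 + 5 = 28.
P(Soil=silt | Yield=vlow) = 5/28 = 0.1786.

0.1786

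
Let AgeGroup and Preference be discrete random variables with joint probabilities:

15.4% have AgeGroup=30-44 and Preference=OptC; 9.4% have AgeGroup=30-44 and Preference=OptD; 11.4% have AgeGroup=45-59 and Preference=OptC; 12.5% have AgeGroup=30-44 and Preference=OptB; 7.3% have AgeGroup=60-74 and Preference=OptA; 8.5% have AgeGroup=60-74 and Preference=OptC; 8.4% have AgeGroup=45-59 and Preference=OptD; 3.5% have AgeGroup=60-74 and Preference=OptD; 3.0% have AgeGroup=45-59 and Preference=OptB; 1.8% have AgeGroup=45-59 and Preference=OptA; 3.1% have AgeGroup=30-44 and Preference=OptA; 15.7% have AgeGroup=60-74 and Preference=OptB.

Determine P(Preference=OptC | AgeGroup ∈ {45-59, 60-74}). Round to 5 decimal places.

0.33389

P(AgeGroup=45-59) = 0.018 + 0.030 + 0.114 + 0.084 = 0.246.
P(AgeGroup=60-74) = 0.073 + 0.157 + 0.085 + 0.035 = 0.350.
P(AgeGroup ∈ {45-59, 60-74}) = 0.246 + 0.350 = 0.596; P(Preference=OptC, AgeGroup ∈ {45-59, 60-74}) = 0.114 + 0.085 = 0.199.
P(Preference=OptC | AgeGroup ∈ {45-59, 60-74}) = 0.199/0.596 = 0.33389.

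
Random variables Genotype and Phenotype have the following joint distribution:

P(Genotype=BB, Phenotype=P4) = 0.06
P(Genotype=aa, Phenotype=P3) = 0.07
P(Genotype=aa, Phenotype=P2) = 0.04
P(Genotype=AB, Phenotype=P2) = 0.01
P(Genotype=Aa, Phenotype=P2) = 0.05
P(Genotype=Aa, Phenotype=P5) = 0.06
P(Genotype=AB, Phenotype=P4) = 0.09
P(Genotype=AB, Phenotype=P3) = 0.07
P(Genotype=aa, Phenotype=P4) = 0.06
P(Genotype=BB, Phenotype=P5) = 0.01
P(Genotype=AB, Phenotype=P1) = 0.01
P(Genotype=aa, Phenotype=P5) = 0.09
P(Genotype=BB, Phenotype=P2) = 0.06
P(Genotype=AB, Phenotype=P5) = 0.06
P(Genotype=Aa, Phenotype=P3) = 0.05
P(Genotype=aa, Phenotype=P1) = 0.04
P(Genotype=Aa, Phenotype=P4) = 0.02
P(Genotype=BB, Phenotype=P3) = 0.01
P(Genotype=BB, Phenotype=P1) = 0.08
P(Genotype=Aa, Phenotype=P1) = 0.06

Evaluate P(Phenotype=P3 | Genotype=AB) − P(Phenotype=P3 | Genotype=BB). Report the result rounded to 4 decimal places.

0.2462

P(Genotype=AB) = 0.01 + 0.01 + 0.07 + 0.09 + 0.06 = 0.24; P(Phenotype=P3 | Genotype=AB) = 0.07/0.24 = 0.29167.
P(Genotype=BB) = 0.08 + 0.06 + 0.01 + 0.06 + 0.01 = 0.22; P(Phenotype=P3 | Genotype=BB) = 0.01/0.22 = 0.04545.
Difference = 0.2462.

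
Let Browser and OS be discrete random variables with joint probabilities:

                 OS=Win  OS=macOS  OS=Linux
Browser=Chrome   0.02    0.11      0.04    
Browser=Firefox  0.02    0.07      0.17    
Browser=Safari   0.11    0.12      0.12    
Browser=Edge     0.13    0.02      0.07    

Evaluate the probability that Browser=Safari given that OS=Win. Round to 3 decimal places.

P(OS=Win) = 0.02 + 0.02 + 0.11 + 0.13 = 0.28.
P(Browser=Safari | OS=Win) = 0.11/0.28 = 0.393.

0.393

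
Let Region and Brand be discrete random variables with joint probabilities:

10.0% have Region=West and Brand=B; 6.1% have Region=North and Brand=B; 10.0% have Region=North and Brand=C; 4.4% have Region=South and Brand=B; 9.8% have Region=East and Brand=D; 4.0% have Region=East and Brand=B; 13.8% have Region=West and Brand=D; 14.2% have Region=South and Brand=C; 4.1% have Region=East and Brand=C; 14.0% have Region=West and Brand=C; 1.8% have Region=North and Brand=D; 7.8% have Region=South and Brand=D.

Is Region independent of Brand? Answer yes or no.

no

P(Region=North) = 0.179 and P(Brand=D) = 0.332, so their product is 0.05943, but P(Region=North, Brand=D) = 0.018. Since these differ, Region and Brand are not independent.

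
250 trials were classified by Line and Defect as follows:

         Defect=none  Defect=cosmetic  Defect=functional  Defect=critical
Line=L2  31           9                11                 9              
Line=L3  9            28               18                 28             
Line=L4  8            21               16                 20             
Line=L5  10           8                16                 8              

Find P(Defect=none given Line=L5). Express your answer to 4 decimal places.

0.2381

Total with Line=L5: 10 + 8 + 16 + 8 = 42.
P(Defect=none | Line=L5) = 10/42 = 0.2381.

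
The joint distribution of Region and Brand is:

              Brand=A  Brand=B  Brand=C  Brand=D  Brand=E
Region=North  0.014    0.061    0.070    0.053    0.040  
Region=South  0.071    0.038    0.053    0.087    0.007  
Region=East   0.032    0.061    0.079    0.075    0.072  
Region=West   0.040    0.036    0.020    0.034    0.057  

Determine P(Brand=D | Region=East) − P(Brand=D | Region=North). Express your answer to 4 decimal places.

0.0124

P(Region=East) = 0.032 + 0.061 + 0.079 + 0.075 + 0.072 = 0.319; P(Brand=D | Region=East) = 0.075/0.319 = 0.23511.
P(Region=North) = 0.014 + 0.061 + 0.070 + 0.053 + 0.040 = 0.238; P(Brand=D | Region=North) = 0.053/0.238 = 0.22269.
Difference = 0.0124.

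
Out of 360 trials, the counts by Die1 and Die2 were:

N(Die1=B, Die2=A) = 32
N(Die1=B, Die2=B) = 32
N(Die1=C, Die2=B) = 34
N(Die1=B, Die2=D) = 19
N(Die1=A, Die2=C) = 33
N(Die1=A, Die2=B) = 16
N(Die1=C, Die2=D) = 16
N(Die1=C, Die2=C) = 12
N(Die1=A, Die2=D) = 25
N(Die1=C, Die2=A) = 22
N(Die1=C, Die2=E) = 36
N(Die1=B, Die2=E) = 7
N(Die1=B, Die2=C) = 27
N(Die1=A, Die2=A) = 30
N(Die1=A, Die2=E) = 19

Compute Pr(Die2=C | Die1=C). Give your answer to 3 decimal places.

Total with Die1=C: 22 + 34 + 12 + 16 + 36 = 120.
P(Die2=C | Die1=C) = 12/120 = 0.100.

0.100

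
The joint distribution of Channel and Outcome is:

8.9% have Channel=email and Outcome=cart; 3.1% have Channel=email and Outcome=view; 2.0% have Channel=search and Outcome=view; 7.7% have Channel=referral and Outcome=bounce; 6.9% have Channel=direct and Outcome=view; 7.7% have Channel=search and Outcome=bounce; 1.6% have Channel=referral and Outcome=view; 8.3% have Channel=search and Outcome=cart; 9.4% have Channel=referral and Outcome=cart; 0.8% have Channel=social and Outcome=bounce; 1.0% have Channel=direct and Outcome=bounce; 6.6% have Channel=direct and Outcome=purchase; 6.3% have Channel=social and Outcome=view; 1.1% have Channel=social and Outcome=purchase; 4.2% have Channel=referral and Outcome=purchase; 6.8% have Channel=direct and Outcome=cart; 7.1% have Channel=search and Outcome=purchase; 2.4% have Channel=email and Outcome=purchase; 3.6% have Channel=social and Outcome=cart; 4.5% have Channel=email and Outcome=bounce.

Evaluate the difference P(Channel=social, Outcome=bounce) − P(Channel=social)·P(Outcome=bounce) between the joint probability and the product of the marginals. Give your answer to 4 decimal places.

-0.0176

P(Channel=social) = 0.008 + 0.063 + 0.036 + 0.011 = 0.118.
P(Outcome=bounce) = 0.045 + 0.077 + 0.008 + 0.010 + 0.077 = 0.217.
P(Channel=social, Outcome=bounce) − P(Channel=social)P(Outcome=bounce) = 0.008 − 0.118×0.217 = -0.0176.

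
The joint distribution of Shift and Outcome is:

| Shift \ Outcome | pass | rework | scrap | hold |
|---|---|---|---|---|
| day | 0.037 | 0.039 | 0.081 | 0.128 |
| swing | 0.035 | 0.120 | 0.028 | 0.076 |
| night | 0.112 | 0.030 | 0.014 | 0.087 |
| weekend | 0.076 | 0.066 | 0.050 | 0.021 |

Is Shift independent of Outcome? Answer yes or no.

no

P(Shift=swing) = 0.259 and P(Outcome=rework) = 0.255, so their product is 0.06605, but P(Shift=swing, Outcome=rework) = 0.120. Since these differ, Shift and Outcome are not independent.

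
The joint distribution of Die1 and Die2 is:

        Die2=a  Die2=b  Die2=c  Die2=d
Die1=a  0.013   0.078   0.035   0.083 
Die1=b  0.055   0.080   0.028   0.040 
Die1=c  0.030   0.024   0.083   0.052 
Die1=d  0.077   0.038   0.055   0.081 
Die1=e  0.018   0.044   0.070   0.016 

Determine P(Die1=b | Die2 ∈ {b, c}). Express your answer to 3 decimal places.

P(Die2=b) = 0.078 + 0.080 + 0.024 + 0.038 + 0.044 = 0.264.
P(Die2=c) = 0.035 + 0.028 + 0.083 + 0.055 + 0.070 = 0.271.
P(Die2 ∈ {b, c}) = 0.264 + 0.271 = 0.535; P(Die1=b, Die2 ∈ {b, c}) = 0.080 + 0.028 = 0.108.
P(Die1=b | Die2 ∈ {b, c}) = 0.108/0.535 = 0.202.

0.202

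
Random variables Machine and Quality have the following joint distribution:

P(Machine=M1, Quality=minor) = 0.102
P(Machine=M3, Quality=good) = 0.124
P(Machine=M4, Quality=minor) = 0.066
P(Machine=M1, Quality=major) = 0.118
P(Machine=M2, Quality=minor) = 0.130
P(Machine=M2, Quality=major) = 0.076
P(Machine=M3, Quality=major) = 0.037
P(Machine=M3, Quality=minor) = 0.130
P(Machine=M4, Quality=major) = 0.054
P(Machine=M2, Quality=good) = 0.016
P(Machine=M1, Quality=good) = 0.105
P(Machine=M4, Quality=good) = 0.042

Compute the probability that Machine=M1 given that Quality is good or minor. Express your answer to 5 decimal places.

0.28951

P(Quality=good) = 0.105 + 0.016 + 0.124 + 0.042 = 0.287.
P(Quality=minor) = 0.102 + 0.130 + 0.130 + 0.066 = 0.428.
P(Quality ∈ {good, minor}) = 0.287 + 0.428 = 0.715; P(Machine=M1, Quality ∈ {good, minor}) = 0.105 + 0.102 = 0.207.
P(Machine=M1 | Quality ∈ {good, minor}) = 0.207/0.715 = 0.28951.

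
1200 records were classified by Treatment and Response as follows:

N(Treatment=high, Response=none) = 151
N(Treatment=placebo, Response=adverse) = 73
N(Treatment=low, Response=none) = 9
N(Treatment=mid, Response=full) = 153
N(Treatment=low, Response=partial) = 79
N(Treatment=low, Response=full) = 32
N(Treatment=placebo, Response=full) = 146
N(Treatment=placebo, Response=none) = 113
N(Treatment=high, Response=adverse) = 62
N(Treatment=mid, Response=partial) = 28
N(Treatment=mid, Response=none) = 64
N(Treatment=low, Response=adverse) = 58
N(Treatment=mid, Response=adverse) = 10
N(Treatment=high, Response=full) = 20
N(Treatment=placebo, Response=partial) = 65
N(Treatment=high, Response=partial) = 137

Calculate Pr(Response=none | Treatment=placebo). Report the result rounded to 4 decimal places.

0.2846

Total with Treatment=placebo: 113 + 65 + 146 + 73 = 397.
P(Response=none | Treatment=placebo) = 113/397 = 0.2846.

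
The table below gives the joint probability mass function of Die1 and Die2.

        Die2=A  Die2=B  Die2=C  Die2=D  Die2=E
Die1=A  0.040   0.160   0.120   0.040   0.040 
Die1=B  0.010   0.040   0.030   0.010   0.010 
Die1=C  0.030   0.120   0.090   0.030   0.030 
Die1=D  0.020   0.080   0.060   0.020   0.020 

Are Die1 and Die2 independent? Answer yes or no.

Every cell satisfies P(Die1,Die2) = P(Die1)·P(Die2). For instance P(Die1=B) = 0.100, P(Die2=C) = 0.300, and 0.100×0.300 = 0.030 matches the joint entry. So Die1 and Die2 are independent.

yes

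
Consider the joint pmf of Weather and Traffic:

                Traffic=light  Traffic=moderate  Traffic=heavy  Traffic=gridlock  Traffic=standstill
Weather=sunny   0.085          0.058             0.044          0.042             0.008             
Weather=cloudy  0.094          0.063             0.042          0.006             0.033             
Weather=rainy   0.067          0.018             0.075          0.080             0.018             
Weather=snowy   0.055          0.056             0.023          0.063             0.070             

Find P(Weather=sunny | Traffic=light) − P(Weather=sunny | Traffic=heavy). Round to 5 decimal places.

P(Traffic=light) = 0.085 + 0.094 + 0.067 + 0.055 = 0.301; P(Weather=sunny | Traffic=light) = 0.085/0.301 = 0.282392.
P(Traffic=heavy) = 0.044 + 0.042 + 0.075 + 0.023 = 0.184; P(Weather=sunny | Traffic=heavy) = 0.044/0.184 = 0.239130.
Difference = 0.04326.

0.04326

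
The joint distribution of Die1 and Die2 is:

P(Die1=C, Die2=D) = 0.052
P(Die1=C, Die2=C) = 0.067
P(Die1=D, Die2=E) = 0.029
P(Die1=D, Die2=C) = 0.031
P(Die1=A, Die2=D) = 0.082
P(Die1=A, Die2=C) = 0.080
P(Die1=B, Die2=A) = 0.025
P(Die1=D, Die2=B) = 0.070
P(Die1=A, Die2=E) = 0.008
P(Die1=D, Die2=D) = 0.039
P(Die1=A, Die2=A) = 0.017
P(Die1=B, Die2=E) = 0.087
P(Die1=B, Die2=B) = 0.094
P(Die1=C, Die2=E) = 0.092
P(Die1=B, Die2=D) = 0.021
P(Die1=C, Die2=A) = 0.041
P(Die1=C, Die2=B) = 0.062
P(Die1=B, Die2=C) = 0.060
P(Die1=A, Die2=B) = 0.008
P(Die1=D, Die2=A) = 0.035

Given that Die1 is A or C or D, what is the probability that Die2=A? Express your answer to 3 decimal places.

P(Die1=A) = 0.017 + 0.008 + 0.080 + 0.082 + 0.008 = 0.195.
P(Die1=C) = 0.041 + 0.062 + 0.067 + 0.052 + 0.092 = 0.314.
P(Die1=D) = 0.035 + 0.070 + 0.031 + 0.039 + 0.029 = 0.204.
P(Die1 ∈ {A, C, D}) = 0.195 + 0.314 + 0.204 = 0.713; P(Die2=A, Die1 ∈ {A, C, D}) = 0.017 + 0.041 + 0.035 = 0.093.
P(Die2=A | Die1 ∈ {A, C, D}) = 0.093/0.713 = 0.130.

0.130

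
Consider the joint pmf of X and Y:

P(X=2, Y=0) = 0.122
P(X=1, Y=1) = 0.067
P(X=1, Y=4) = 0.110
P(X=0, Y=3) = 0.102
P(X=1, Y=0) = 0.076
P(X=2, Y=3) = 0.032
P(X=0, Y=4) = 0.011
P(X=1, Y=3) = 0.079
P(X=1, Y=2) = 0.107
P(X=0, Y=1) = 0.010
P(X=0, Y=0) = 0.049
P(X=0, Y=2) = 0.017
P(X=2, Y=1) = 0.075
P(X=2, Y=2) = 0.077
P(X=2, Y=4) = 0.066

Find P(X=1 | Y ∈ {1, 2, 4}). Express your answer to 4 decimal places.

0.5259

P(Y=1) = 0.010 + 0.067 + 0.075 = 0.152.
P(Y=2) = 0.017 + 0.107 + 0.077 = 0.201.
P(Y=4) = 0.011 + 0.110 + 0.066 = 0.187.
P(Y ∈ {1, 2, 4}) = 0.152 + 0.201 + 0.187 = 0.540; P(X=1, Y ∈ {1, 2, 4}) = 0.067 + 0.107 + 0.110 = 0.284.
P(X=1 | Y ∈ {1, 2, 4}) = 0.284/0.540 = 0.5259.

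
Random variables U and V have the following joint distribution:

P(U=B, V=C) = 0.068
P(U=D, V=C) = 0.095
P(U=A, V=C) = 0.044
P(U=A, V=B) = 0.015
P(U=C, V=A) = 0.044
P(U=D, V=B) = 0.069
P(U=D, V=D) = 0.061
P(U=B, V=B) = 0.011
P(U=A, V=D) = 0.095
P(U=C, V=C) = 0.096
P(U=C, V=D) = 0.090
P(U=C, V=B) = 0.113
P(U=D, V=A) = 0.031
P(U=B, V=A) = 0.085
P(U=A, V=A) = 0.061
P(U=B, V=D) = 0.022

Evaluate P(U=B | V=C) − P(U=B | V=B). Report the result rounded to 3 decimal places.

0.172

P(V=C) = 0.044 + 0.068 + 0.096 + 0.095 = 0.303; P(U=B | V=C) = 0.068/0.303 = 0.2244.
P(V=B) = 0.015 + 0.011 + 0.113 + 0.069 = 0.208; P(U=B | V=B) = 0.011/0.208 = 0.0529.
Difference = 0.172.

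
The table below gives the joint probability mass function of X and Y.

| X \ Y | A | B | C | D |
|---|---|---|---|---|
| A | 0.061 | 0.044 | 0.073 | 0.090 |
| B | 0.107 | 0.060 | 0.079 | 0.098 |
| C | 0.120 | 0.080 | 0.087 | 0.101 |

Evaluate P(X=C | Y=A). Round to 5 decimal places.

0.41667

P(Y=A) = 0.061 + 0.107 + 0.120 = 0.288.
P(X=C | Y=A) = 0.120/0.288 = 0.41667.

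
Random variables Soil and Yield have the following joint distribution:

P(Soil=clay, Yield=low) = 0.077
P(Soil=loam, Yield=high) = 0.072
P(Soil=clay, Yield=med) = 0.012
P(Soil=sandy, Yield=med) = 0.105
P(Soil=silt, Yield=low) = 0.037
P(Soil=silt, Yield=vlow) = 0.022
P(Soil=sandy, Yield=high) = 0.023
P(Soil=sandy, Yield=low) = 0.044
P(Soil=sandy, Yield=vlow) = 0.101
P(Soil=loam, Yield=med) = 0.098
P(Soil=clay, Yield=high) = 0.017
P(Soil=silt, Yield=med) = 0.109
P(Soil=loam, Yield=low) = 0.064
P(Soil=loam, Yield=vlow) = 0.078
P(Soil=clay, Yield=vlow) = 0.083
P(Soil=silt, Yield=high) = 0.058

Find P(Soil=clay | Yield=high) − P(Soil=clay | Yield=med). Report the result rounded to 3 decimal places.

0.063

P(Yield=high) = 0.023 + 0.072 + 0.017 + 0.058 = 0.170; P(Soil=clay | Yield=high) = 0.017/0.170 = 0.1000.
P(Yield=med) = 0.105 + 0.098 + 0.012 + 0.109 = 0.324; P(Soil=clay | Yield=med) = 0.012/0.324 = 0.0370.
Difference = 0.063.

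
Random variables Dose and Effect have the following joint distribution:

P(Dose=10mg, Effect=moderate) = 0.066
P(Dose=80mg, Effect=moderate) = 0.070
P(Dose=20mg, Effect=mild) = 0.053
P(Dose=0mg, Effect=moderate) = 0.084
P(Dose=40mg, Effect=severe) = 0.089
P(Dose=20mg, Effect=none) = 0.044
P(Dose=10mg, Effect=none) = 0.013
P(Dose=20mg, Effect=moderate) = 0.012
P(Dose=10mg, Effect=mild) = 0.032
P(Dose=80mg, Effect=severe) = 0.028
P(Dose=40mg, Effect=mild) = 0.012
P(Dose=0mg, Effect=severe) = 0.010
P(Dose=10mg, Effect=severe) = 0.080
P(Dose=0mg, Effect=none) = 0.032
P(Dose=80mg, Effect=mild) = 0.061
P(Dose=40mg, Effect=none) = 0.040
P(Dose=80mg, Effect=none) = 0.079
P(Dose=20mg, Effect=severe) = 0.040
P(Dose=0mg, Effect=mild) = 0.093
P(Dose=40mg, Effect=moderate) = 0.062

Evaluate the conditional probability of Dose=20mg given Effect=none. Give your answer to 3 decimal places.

P(Effect=none) = 0.032 + 0.013 + 0.044 + 0.040 + 0.079 = 0.208.
P(Dose=20mg | Effect=none) = 0.044/0.208 = 0.212.

0.212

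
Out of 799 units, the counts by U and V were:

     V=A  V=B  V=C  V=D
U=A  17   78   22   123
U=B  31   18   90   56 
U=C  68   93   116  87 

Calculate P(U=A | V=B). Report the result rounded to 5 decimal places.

0.41270

Total with V=B: 78 + 18 + 93 = 189.
P(U=A | V=B) = 78/189 = 0.41270.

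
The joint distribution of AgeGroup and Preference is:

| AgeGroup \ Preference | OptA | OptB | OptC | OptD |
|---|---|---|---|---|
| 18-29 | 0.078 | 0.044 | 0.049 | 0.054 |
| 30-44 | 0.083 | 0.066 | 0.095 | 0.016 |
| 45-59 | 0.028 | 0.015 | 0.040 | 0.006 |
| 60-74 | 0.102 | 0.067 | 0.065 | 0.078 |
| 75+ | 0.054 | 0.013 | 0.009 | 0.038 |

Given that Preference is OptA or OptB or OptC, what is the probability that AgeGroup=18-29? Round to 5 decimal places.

P(Preference=OptA) = 0.078 + 0.083 + 0.028 + 0.102 + 0.054 = 0.345.
P(Preference=OptB) = 0.044 + 0.066 + 0.015 + 0.067 + 0.013 = 0.205.
P(Preference=OptC) = 0.049 + 0.095 + 0.040 + 0.065 + 0.009 = 0.258.
P(Preference ∈ {OptA, OptB, OptC}) = 0.345 + 0.205 + 0.258 = 0.808; P(AgeGroup=18-29, Preference ∈ {OptA, OptB, OptC}) = 0.078 + 0.044 + 0.049 = 0.171.
P(AgeGroup=18-29 | Preference ∈ {OptA, OptB, OptC}) = 0.171/0.808 = 0.21163.

0.21163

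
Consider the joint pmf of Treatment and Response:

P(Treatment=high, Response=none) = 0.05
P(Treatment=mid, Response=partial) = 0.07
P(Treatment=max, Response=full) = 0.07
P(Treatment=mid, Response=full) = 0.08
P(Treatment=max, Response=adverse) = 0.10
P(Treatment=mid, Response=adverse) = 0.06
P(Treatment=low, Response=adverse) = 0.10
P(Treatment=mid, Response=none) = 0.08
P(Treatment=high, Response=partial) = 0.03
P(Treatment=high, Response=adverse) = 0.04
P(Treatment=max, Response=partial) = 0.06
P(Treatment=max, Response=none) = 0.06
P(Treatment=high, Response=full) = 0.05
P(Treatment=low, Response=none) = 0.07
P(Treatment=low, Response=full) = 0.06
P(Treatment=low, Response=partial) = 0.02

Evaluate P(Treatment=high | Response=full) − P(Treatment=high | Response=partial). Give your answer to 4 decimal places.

0.0256

P(Response=full) = 0.06 + 0.08 + 0.05 + 0.07 = 0.26; P(Treatment=high | Response=full) = 0.05/0.26 = 0.19231.
P(Response=partial) = 0.02 + 0.07 + 0.03 + 0.06 = 0.18; P(Treatment=high | Response=partial) = 0.03/0.18 = 0.16667.
Difference = 0.0256.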